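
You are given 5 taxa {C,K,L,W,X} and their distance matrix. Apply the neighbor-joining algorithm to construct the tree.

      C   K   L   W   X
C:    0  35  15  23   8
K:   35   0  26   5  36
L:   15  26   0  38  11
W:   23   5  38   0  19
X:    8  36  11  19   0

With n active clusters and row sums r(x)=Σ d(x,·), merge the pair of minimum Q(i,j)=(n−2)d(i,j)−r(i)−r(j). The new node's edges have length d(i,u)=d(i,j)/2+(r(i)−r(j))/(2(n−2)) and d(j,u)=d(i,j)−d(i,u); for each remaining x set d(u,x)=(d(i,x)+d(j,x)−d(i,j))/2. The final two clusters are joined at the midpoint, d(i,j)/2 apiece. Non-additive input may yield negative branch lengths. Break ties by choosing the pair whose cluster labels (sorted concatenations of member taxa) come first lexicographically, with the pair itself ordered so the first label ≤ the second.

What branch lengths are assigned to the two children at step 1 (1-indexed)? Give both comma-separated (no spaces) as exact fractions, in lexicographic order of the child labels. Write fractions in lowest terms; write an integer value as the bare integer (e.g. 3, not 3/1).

step 1: merge (K,W) at d=5, Q=-172; branch lengths K→16/3, W→-1/3; new cluster KW
  updated: d(C,KW)=53/2, d(KW,L)=59/2, d(KW,X)=25
step 2: merge (C,KW) at d=53/2, Q=-155/2; branch lengths C→43/8, KW→169/8; new cluster CKW
  updated: d(CKW,L)=9, d(CKW,X)=13/4
step 3: merge (CKW,L) at d=9, Q=-93/4; branch lengths CKW→5/8, L→67/8; new cluster CKLW
  updated: d(CKLW,X)=21/8
step 4: merge (CKLW,X) at d=21/8; branch lengths CKLW→21/16, X→21/16; new cluster CKLWX
final tree: (((C:43/8,(K:16/3,W:-1/3):169/8):5/8,L:67/8):21/16,X:21/16)
total length: 345/8

16/3,-1/3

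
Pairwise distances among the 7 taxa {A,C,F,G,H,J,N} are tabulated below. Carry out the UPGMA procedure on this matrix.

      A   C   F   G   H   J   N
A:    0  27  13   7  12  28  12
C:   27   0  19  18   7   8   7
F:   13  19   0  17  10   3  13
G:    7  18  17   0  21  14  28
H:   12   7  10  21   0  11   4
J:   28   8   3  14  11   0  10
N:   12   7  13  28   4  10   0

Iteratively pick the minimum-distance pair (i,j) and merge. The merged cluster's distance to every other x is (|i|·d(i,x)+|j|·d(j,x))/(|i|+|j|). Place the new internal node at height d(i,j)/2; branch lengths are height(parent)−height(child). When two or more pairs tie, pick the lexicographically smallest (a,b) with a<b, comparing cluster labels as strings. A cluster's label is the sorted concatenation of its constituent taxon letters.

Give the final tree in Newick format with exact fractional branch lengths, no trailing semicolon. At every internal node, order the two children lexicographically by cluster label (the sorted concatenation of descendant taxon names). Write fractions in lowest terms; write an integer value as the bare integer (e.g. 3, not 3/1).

((A:7/2,G:7/2):6,((C:7/2,(H:2,N:2):3/2):29/12,(F:3/2,J:3/2):53/12):43/12)

1. join F+J (d=3) ⇒ FJ; edges |F|=3/2, |J|=3/2
  updated: d(A,FJ)=41/2, d(C,FJ)=27/2, d(FJ,G)=31/2, d(FJ,H)=21/2, d(FJ,N)=23/2
2. join H+N (d=4) ⇒ HN; edges |H|=2, |N|=2
  updated: d(A,HN)=12, d(C,HN)=7, d(FJ,HN)=11, d(G,HN)=49/2
3. join A+G (d=7) ⇒ AG; edges |A|=7/2, |G|=7/2
  updated: d(AG,C)=45/2, d(AG,FJ)=18, d(AG,HN)=73/4
4. join C+HN (d=7) ⇒ CHN; edges |C|=7/2, |HN|=3/2
  updated: d(AG,CHN)=59/3, d(CHN,FJ)=71/6
5. join CHN+FJ (d=71/6) ⇒ CFHJN; edges |CHN|=29/12, |FJ|=53/12
  updated: d(AG,CFHJN)=19
6. join AG+CFHJN (d=19) ⇒ ACFGHJN; edges |AG|=6, |CFHJN|=43/12
final tree: ((A:7/2,G:7/2):6,((C:7/2,(H:2,N:2):3/2):29/12,(F:3/2,J:3/2):53/12):43/12)
total length: 425/12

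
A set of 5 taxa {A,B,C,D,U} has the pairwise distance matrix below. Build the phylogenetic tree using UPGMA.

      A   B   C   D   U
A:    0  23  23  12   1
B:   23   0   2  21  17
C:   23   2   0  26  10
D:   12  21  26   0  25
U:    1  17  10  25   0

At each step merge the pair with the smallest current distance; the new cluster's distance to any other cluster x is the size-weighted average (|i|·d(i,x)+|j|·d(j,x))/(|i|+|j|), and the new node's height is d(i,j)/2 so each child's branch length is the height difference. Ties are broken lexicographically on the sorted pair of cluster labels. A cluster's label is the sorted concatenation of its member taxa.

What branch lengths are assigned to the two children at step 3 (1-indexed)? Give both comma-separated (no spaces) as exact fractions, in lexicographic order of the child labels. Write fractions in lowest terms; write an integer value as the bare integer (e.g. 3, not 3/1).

69/8,65/8

1. join A+U (d=1) ⇒ AU; edges |A|=1/2, |U|=1/2
  updated: d(AU,B)=20, d(AU,C)=33/2, d(AU,D)=37/2
2. join B+C (d=2) ⇒ BC; edges |B|=1, |C|=1
  updated: d(AU,BC)=73/4, d(BC,D)=47/2
3. join AU+BC (d=73/4) ⇒ ABCU; edges |AU|=69/8, |BC|=65/8
  updated: d(ABCU,D)=21
4. join ABCU+D (d=21) ⇒ ABCDU; edges |ABCU|=11/8, |D|=21/2
final tree: (((A:1/2,U:1/2):69/8,(B:1,C:1):65/8):11/8,D:21/2)
total length: 253/8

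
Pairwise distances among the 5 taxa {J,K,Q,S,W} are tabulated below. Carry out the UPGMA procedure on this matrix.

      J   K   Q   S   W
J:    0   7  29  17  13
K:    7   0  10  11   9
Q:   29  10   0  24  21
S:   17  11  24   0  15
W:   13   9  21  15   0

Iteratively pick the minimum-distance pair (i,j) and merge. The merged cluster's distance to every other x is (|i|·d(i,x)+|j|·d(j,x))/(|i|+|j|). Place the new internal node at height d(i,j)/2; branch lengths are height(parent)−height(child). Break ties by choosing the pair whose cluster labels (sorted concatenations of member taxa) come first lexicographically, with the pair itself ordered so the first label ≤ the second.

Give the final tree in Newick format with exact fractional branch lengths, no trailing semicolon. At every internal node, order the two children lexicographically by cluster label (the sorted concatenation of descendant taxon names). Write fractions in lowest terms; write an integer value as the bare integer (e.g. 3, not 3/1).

step 1: merge (J,K) at d=7; branch lengths J→7/2, K→7/2; new cluster JK
  updated: d(JK,Q)=39/2, d(JK,S)=14, d(JK,W)=11
step 2: merge (JK,W) at d=11; branch lengths JK→2, W→11/2; new cluster JKW
  updated: d(JKW,Q)=20, d(JKW,S)=43/3
step 3: merge (JKW,S) at d=43/3; branch lengths JKW→5/3, S→43/6; new cluster JKSW
  updated: d(JKSW,Q)=21
step 4: merge (JKSW,Q) at d=21; branch lengths JKSW→10/3, Q→21/2; new cluster JKQSW
final tree: ((((J:7/2,K:7/2):2,W:11/2):5/3,S:43/6):10/3,Q:21/2)
total length: 223/6

((((J:7/2,K:7/2):2,W:11/2):5/3,S:43/6):10/3,Q:21/2)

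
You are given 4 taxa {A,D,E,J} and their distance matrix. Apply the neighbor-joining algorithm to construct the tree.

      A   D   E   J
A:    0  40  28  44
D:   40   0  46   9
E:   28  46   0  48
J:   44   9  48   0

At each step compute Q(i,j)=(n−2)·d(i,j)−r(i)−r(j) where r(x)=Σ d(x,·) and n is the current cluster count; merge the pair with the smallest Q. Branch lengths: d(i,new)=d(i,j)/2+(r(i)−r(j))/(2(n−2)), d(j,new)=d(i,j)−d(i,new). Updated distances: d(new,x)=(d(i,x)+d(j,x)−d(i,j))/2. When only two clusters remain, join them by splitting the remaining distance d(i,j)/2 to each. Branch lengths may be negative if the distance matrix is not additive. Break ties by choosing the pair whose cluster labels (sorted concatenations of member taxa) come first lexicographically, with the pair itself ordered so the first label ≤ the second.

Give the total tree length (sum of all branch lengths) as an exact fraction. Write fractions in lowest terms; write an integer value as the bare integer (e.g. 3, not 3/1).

63

1. join A+E (d=28, Q=-178) ⇒ AE; edges |A|=23/2, |E|=33/2
  updated: d(AE,D)=29, d(AE,J)=32
2. join AE+D (d=29, Q=-70) ⇒ ADE; edges |AE|=26, |D|=3
  updated: d(ADE,J)=6
3. join ADE+J (d=6) ⇒ ADEJ; edges |ADE|=3, |J|=3
final tree: (((A:23/2,E:33/2):26,D:3):3,J:3)
total length: 63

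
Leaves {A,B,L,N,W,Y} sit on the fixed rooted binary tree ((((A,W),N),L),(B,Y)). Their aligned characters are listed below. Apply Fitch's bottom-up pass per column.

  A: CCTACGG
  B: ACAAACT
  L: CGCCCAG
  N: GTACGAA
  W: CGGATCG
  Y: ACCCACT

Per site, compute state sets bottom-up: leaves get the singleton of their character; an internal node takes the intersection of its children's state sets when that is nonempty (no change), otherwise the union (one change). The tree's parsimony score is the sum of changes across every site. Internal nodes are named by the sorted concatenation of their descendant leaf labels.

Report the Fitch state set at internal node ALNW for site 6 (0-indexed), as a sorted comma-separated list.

AW@0: {C} ∩ {C} = {C} (intersection, +0)
ANW@0: {C} ∪ {G} = {C,G} (union, +1)
ALNW@0: {C,G} ∩ {C} = {C} (intersection, +0)
BY@0: {A} ∩ {A} = {A} (intersection, +0)
ABLNWY@0: {C} ∪ {A} = {A,C} (union, +1)
AW@1: {C} ∪ {G} = {C,G} (union, +1)
ANW@1: {C,G} ∪ {T} = {C,G,T} (union, +1)
ALNW@1: {C,G,T} ∩ {G} = {G} (intersection, +0)
BY@1: {C} ∩ {C} = {C} (intersection, +0)
ABLNWY@1: {G} ∪ {C} = {C,G} (union, +1)
AW@2: {T} ∪ {G} = {G,T} (union, +1)
ANW@2: {G,T} ∪ {A} = {A,G,T} (union, +1)
ALNW@2: {A,G,T} ∪ {C} = {A,C,G,T} (union, +1)
BY@2: {A} ∪ {C} = {A,C} (union, +1)
ABLNWY@2: {A,C,G,T} ∩ {A,C} = {A,C} (intersection, +0)
AW@3: {A} ∩ {A} = {A} (intersection, +0)
ANW@3: {A} ∪ {C} = {A,C} (union, +1)
ALNW@3: {A,C} ∩ {C} = {C} (intersection, +0)
BY@3: {A} ∪ {C} = {A,C} (union, +1)
ABLNWY@3: {C} ∩ {A,C} = {C} (intersection, +0)
AW@4: {C} ∪ {T} = {C,T} (union, +1)
ANW@4: {C,T} ∪ {G} = {C,G,T} (union, +1)
ALNW@4: {C,G,T} ∩ {C} = {C} (intersection, +0)
BY@4: {A} ∩ {A} = {A} (intersection, +0)
ABLNWY@4: {C} ∪ {A} = {A,C} (union, +1)
AW@5: {G} ∪ {C} = {C,G} (union, +1)
ANW@5: {C,G} ∪ {A} = {A,C,G} (union, +1)
ALNW@5: {A,C,G} ∩ {A} = {A} (intersection, +0)
BY@5: {C} ∩ {C} = {C} (intersection, +0)
ABLNWY@5: {A} ∪ {C} = {A,C} (union, +1)
AW@6: {G} ∩ {G} = {G} (intersection, +0)
ANW@6: {G} ∪ {A} = {A,G} (union, +1)
ALNW@6: {A,G} ∩ {G} = {G} (intersection, +0)
BY@6: {T} ∩ {T} = {T} (intersection, +0)
ABLNWY@6: {G} ∪ {T} = {G,T} (union, +1)
per-site changes: [2, 3, 4, 2, 3, 3, 2]; total = 19

G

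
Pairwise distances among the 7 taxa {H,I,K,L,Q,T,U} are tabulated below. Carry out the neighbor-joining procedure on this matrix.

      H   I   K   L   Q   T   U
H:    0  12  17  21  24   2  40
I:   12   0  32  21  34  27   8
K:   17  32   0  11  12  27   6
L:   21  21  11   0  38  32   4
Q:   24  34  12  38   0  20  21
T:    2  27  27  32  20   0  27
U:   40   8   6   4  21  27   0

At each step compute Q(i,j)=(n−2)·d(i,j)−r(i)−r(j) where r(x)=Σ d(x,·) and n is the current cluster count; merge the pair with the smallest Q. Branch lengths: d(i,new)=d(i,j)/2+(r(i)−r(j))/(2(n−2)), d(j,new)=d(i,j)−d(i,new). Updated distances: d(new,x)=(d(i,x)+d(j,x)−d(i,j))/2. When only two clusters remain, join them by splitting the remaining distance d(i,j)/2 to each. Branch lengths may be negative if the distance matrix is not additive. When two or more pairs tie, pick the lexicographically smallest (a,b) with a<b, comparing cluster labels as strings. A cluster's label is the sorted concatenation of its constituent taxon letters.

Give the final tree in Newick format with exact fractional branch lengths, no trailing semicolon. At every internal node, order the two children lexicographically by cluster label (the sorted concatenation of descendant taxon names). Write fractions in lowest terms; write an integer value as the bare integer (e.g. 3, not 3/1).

((((((H:-9/10,T:29/10):153/16,Q:183/16):89/24,K:55/24):121/16,L:89/16):47/16,I:183/16):-55/32,U:-55/32)

1. join H+T (d=2, Q=-241) ⇒ HT; edges |H|=-9/10, |T|=29/10
  updated: d(HT,I)=37/2, d(HT,K)=21, d(HT,L)=51/2, d(HT,Q)=21, d(HT,U)=65/2
2. join HT+Q (d=21, Q=-321/2) ⇒ HQT; edges |HT|=153/16, |Q|=183/16
  updated: d(HQT,I)=63/4, d(HQT,K)=6, d(HQT,L)=85/4, d(HQT,U)=65/4
3. join HQT+K (d=6, Q=-385/4) ⇒ HKQT; edges |HQT|=89/24, |K|=55/24
  updated: d(HKQT,I)=167/8, d(HKQT,L)=105/8, d(HKQT,U)=65/8
4. join HKQT+L (d=105/8, Q=-54) ⇒ HKLQT; edges |HKQT|=121/16, |L|=89/16
  updated: d(HKLQT,I)=115/8, d(HKLQT,U)=-1/2
5. join HKLQT+I (d=115/8, Q=-175/8) ⇒ HIKLQT; edges |HKLQT|=47/16, |I|=183/16
  updated: d(HIKLQT,U)=-55/16
6. join HIKLQT+U (d=-55/16) ⇒ HIKLQTU; edges |HIKLQT|=-55/32, |U|=-55/32
final tree: ((((((H:-9/10,T:29/10):153/16,Q:183/16):89/24,K:55/24):121/16,L:89/16):47/16,I:183/16):-55/32,U:-55/32)
total length: 849/16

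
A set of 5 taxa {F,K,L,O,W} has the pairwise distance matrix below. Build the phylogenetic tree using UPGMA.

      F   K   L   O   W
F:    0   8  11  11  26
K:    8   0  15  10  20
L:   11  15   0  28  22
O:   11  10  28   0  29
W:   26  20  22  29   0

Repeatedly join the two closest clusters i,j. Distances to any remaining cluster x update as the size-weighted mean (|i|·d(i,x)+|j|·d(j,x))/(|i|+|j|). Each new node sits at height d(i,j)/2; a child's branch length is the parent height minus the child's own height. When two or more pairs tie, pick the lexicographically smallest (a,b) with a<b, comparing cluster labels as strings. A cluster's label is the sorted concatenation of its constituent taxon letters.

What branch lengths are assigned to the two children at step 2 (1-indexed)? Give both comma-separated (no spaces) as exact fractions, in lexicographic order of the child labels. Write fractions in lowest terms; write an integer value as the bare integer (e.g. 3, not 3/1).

step 1: merge (F,K) at d=8; branch lengths F→4, K→4; new cluster FK
  updated: d(FK,L)=13, d(FK,O)=21/2, d(FK,W)=23
step 2: merge (FK,O) at d=21/2; branch lengths FK→5/4, O→21/4; new cluster FKO
  updated: d(FKO,L)=18, d(FKO,W)=25
step 3: merge (FKO,L) at d=18; branch lengths FKO→15/4, L→9; new cluster FKLO
  updated: d(FKLO,W)=97/4
step 4: merge (FKLO,W) at d=97/4; branch lengths FKLO→25/8, W→97/8; new cluster FKLOW
final tree: ((((F:4,K:4):5/4,O:21/4):15/4,L:9):25/8,W:97/8)
total length: 85/2

5/4,21/4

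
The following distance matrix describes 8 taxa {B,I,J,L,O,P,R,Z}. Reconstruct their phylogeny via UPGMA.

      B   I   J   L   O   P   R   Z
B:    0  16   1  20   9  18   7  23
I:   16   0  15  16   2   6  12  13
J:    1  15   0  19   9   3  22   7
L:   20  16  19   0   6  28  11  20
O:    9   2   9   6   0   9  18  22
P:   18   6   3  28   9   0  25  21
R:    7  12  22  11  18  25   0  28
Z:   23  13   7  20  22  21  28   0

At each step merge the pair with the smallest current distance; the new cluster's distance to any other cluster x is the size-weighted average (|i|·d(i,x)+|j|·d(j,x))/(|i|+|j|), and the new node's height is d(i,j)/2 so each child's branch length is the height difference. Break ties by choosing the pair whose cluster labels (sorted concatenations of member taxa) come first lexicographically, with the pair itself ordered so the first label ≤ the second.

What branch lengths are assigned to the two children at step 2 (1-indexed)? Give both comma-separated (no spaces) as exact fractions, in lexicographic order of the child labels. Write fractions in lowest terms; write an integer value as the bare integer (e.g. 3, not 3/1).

1,1

1. join B+J (d=1) ⇒ BJ; edges |B|=1/2, |J|=1/2
  updated: d(BJ,I)=31/2, d(BJ,L)=39/2, d(BJ,O)=9, d(BJ,P)=21/2, d(BJ,R)=29/2, d(BJ,Z)=15
2. join I+O (d=2) ⇒ IO; edges |I|=1, |O|=1
  updated: d(BJ,IO)=49/4, d(IO,L)=11, d(IO,P)=15/2, d(IO,R)=15, d(IO,Z)=35/2
3. join IO+P (d=15/2) ⇒ IOP; edges |IO|=11/4, |P|=15/4
  updated: d(BJ,IOP)=35/3, d(IOP,L)=50/3, d(IOP,R)=55/3, d(IOP,Z)=56/3
4. join L+R (d=11) ⇒ LR; edges |L|=11/2, |R|=11/2
  updated: d(BJ,LR)=17, d(IOP,LR)=35/2, d(LR,Z)=24
5. join BJ+IOP (d=35/3) ⇒ BIJOP; edges |BJ|=16/3, |IOP|=25/12
  updated: d(BIJOP,LR)=173/10, d(BIJOP,Z)=86/5
6. join BIJOP+Z (d=86/5) ⇒ BIJOPZ; edges |BIJOP|=83/30, |Z|=43/5
  updated: d(BIJOPZ,LR)=221/12
7. join BIJOPZ+LR (d=221/12) ⇒ BIJLOPRZ; edges |BIJOPZ|=73/120, |LR|=89/24
final tree: ((((B:1/2,J:1/2):16/3,((I:1,O:1):11/4,P:15/4):25/12):83/30,Z:43/5):73/120,(L:11/2,R:11/2):89/24)
total length: 218/5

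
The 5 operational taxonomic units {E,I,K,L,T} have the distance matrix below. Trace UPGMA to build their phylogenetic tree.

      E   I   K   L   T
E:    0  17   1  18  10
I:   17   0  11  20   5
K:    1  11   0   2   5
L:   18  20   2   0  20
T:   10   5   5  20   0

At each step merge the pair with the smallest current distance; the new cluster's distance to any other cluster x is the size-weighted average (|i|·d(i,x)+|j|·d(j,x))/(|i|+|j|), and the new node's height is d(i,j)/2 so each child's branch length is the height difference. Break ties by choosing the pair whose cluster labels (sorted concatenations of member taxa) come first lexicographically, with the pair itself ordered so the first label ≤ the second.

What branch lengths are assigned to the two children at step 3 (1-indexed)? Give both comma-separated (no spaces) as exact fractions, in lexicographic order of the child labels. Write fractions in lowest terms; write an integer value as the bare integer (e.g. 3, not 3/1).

step 1: merge (E,K) at d=1; branch lengths E→1/2, K→1/2; new cluster EK
  updated: d(EK,I)=14, d(EK,L)=10, d(EK,T)=15/2
step 2: merge (I,T) at d=5; branch lengths I→5/2, T→5/2; new cluster IT
  updated: d(EK,IT)=43/4, d(IT,L)=20
step 3: merge (EK,L) at d=10; branch lengths EK→9/2, L→5; new cluster EKL
  updated: d(EKL,IT)=83/6
step 4: merge (EKL,IT) at d=83/6; branch lengths EKL→23/12, IT→53/12; new cluster EIKLT
final tree: (((E:1/2,K:1/2):9/2,L:5):23/12,(I:5/2,T:5/2):53/12)
total length: 131/6

9/2,5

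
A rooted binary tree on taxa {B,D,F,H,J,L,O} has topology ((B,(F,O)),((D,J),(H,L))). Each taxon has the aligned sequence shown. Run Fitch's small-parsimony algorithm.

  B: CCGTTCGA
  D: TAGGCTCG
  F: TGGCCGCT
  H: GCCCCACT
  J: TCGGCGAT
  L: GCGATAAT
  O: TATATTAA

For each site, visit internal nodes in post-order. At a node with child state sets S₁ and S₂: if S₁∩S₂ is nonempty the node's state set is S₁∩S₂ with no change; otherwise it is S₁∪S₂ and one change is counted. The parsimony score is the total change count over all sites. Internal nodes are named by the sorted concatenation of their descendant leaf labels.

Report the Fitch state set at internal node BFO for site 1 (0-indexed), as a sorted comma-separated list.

A,C,G

site 0, node FO: F={T} ∩ O={T} → {T} (+0)
site 0, node BFO: B={C} ∪ FO={T} → {C,T} (+1)
site 0, node DJ: D={T} ∩ J={T} → {T} (+0)
site 0, node HL: H={G} ∩ L={G} → {G} (+0)
site 0, node DHJL: DJ={T} ∪ HL={G} → {G,T} (+1)
site 0, node BDFHJLO: BFO={C,T} ∩ DHJL={G,T} → {T} (+0)
site 1, node FO: F={G} ∪ O={A} → {A,G} (+1)
site 1, node BFO: B={C} ∪ FO={A,G} → {A,C,G} (+1)
site 1, node DJ: D={A} ∪ J={C} → {A,C} (+1)
site 1, node HL: H={C} ∩ L={C} → {C} (+0)
site 1, node DHJL: DJ={A,C} ∩ HL={C} → {C} (+0)
site 1, node BDFHJLO: BFO={A,C,G} ∩ DHJL={C} → {C} (+0)
site 2, node FO: F={G} ∪ O={T} → {G,T} (+1)
site 2, node BFO: B={G} ∩ FO={G,T} → {G} (+0)
site 2, node DJ: D={G} ∩ J={G} → {G} (+0)
site 2, node HL: H={C} ∪ L={G} → {C,G} (+1)
site 2, node DHJL: DJ={G} ∩ HL={C,G} → {G} (+0)
site 2, node BDFHJLO: BFO={G} ∩ DHJL={G} → {G} (+0)
site 3, node FO: F={C} ∪ O={A} → {A,C} (+1)
site 3, node BFO: B={T} ∪ FO={A,C} → {A,C,T} (+1)
site 3, node DJ: D={G} ∩ J={G} → {G} (+0)
site 3, node HL: H={C} ∪ L={A} → {A,C} (+1)
site 3, node DHJL: DJ={G} ∪ HL={A,C} → {A,C,G} (+1)
site 3, node BDFHJLO: BFO={A,C,T} ∩ DHJL={A,C,G} → {A,C} (+0)
site 4, node FO: F={C} ∪ O={T} → {C,T} (+1)
site 4, node BFO: B={T} ∩ FO={C,T} → {T} (+0)
site 4, node DJ: D={C} ∩ J={C} → {C} (+0)
site 4, node HL: H={C} ∪ L={T} → {C,T} (+1)
site 4, node DHJL: DJ={C} ∩ HL={C,T} → {C} (+0)
site 4, node BDFHJLO: BFO={T} ∪ DHJL={C} → {C,T} (+1)
site 5, node FO: F={G} ∪ O={T} → {G,T} (+1)
site 5, node BFO: B={C} ∪ FO={G,T} → {C,G,T} (+1)
site 5, node DJ: D={T} ∪ J={G} → {G,T} (+1)
site 5, node HL: H={A} ∩ L={A} → {A} (+0)
site 5, node DHJL: DJ={G,T} ∪ HL={A} → {A,G,T} (+1)
site 5, node BDFHJLO: BFO={C,G,T} ∩ DHJL={A,G,T} → {G,T} (+0)
site 6, node FO: F={C} ∪ O={A} → {A,C} (+1)
site 6, node BFO: B={G} ∪ FO={A,C} → {A,C,G} (+1)
site 6, node DJ: D={C} ∪ J={A} → {A,C} (+1)
site 6, node HL: H={C} ∪ L={A} → {A,C} (+1)
site 6, node DHJL: DJ={A,C} ∩ HL={A,C} → {A,C} (+0)
site 6, node BDFHJLO: BFO={A,C,G} ∩ DHJL={A,C} → {A,C} (+0)
site 7, node FO: F={T} ∪ O={A} → {A,T} (+1)
site 7, node BFO: B={A} ∩ FO={A,T} → {A} (+0)
site 7, node DJ: D={G} ∪ J={T} → {G,T} (+1)
site 7, node HL: H={T} ∩ L={T} → {T} (+0)
site 7, node DHJL: DJ={G,T} ∩ HL={T} → {T} (+0)
site 7, node BDFHJLO: BFO={A} ∪ DHJL={T} → {A,T} (+1)
per-site changes: [2, 3, 2, 4, 3, 4, 4, 3]; total = 25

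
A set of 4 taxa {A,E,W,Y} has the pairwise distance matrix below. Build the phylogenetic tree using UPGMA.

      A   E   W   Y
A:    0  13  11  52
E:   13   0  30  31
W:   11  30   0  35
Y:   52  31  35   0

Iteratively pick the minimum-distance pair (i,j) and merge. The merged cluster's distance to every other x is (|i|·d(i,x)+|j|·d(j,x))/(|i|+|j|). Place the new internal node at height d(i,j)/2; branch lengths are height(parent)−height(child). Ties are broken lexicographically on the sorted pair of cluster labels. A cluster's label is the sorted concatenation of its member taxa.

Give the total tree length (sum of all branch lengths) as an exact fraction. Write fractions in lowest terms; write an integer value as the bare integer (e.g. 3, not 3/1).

667/12

iteration 1: select A,W (d=11); attach at lengths (11/2, 11/2); label the merged cluster AW
  updated: d(AW,E)=43/2, d(AW,Y)=87/2
iteration 2: select AW,E (d=43/2); attach at lengths (21/4, 43/4); label the merged cluster AEW
  updated: d(AEW,Y)=118/3
iteration 3: select AEW,Y (d=118/3); attach at lengths (107/12, 59/3); label the merged cluster AEWY
final tree: (((A:11/2,W:11/2):21/4,E:43/4):107/12,Y:59/3)
total length: 667/12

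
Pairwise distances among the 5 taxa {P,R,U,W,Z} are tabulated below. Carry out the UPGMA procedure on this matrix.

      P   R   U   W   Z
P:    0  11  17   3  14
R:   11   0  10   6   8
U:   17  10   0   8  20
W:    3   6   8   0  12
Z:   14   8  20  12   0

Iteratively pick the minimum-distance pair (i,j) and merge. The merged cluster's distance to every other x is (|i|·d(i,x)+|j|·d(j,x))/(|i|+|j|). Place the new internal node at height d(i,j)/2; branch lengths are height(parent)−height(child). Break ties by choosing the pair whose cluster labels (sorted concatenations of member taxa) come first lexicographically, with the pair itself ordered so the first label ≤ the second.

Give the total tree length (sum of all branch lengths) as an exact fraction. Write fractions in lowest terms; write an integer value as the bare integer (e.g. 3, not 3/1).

197/8

1. join P+W (d=3) ⇒ PW; edges |P|=3/2, |W|=3/2
  updated: d(PW,R)=17/2, d(PW,U)=25/2, d(PW,Z)=13
2. join R+Z (d=8) ⇒ RZ; edges |R|=4, |Z|=4
  updated: d(PW,RZ)=43/4, d(RZ,U)=15
3. join PW+RZ (d=43/4) ⇒ PRWZ; edges |PW|=31/8, |RZ|=11/8
  updated: d(PRWZ,U)=55/4
4. join PRWZ+U (d=55/4) ⇒ PRUWZ; edges |PRWZ|=3/2, |U|=55/8
final tree: (((P:3/2,W:3/2):31/8,(R:4,Z:4):11/8):3/2,U:55/8)
total length: 197/8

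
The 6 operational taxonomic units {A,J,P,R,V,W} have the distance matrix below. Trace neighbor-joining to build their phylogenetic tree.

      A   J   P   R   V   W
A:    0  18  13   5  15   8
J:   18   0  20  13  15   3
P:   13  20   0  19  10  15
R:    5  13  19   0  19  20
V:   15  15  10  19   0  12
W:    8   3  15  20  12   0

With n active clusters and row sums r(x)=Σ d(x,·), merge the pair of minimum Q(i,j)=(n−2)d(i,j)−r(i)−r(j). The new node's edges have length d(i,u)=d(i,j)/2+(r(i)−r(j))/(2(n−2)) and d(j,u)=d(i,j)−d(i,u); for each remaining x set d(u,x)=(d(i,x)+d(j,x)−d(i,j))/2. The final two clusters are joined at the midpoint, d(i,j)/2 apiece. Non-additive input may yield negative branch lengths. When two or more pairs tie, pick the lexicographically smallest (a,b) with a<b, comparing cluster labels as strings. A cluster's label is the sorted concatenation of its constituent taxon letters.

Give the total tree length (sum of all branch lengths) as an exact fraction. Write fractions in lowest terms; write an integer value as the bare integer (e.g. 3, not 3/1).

259/8

step 1: merge (A,R) at d=5, Q=-115; branch lengths A→3/8, R→37/8; new cluster AR
  updated: d(AR,J)=13, d(AR,P)=27/2, d(AR,V)=29/2, d(AR,W)=23/2
step 2: merge (J,W) at d=3, Q=-167/2; branch lengths J→37/12, W→-1/12; new cluster JW
  updated: d(AR,JW)=43/4, d(JW,P)=16, d(JW,V)=12
step 3: merge (AR,JW) at d=43/4, Q=-56; branch lengths AR→43/8, JW→43/8; new cluster AJRW
  updated: d(AJRW,P)=75/8, d(AJRW,V)=63/8
step 4: merge (AJRW,P) at d=75/8, Q=-109/4; branch lengths AJRW→29/8, P→23/4; new cluster AJPRW
  updated: d(AJPRW,V)=17/4
step 5: merge (AJPRW,V) at d=17/4; branch lengths AJPRW→17/8, V→17/8; new cluster AJPRVW
final tree: ((((A:3/8,R:37/8):43/8,(J:37/12,W:-1/12):43/8):29/8,P:23/4):17/8,V:17/8)
total length: 259/8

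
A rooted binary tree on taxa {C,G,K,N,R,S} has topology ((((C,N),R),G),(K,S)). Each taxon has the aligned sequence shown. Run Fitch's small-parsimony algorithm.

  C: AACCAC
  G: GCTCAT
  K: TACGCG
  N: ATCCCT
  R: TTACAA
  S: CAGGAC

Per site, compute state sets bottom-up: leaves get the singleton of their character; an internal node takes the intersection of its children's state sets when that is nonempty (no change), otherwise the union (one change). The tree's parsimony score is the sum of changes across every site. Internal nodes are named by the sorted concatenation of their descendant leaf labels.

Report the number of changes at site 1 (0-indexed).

site 0, node CN: C={A} ∩ N={A} → {A} (+0)
site 0, node CNR: CN={A} ∪ R={T} → {A,T} (+1)
site 0, node CGNR: CNR={A,T} ∪ G={G} → {A,G,T} (+1)
site 0, node KS: K={T} ∪ S={C} → {C,T} (+1)
site 0, node CGKNRS: CGNR={A,G,T} ∩ KS={C,T} → {T} (+0)
site 1, node CN: C={A} ∪ N={T} → {A,T} (+1)
site 1, node CNR: CN={A,T} ∩ R={T} → {T} (+0)
site 1, node CGNR: CNR={T} ∪ G={C} → {C,T} (+1)
site 1, node KS: K={A} ∩ S={A} → {A} (+0)
site 1, node CGKNRS: CGNR={C,T} ∪ KS={A} → {A,C,T} (+1)
site 2, node CN: C={C} ∩ N={C} → {C} (+0)
site 2, node CNR: CN={C} ∪ R={A} → {A,C} (+1)
site 2, node CGNR: CNR={A,C} ∪ G={T} → {A,C,T} (+1)
site 2, node KS: K={C} ∪ S={G} → {C,G} (+1)
site 2, node CGKNRS: CGNR={A,C,T} ∩ KS={C,G} → {C} (+0)
site 3, node CN: C={C} ∩ N={C} → {C} (+0)
site 3, node CNR: CN={C} ∩ R={C} → {C} (+0)
site 3, node CGNR: CNR={C} ∩ G={C} → {C} (+0)
site 3, node KS: K={G} ∩ S={G} → {G} (+0)
site 3, node CGKNRS: CGNR={C} ∪ KS={G} → {C,G} (+1)
site 4, node CN: C={A} ∪ N={C} → {A,C} (+1)
site 4, node CNR: CN={A,C} ∩ R={A} → {A} (+0)
site 4, node CGNR: CNR={A} ∩ G={A} → {A} (+0)
site 4, node KS: K={C} ∪ S={A} → {A,C} (+1)
site 4, node CGKNRS: CGNR={A} ∩ KS={A,C} → {A} (+0)
site 5, node CN: C={C} ∪ N={T} → {C,T} (+1)
site 5, node CNR: CN={C,T} ∪ R={A} → {A,C,T} (+1)
site 5, node CGNR: CNR={A,C,T} ∩ G={T} → {T} (+0)
site 5, node KS: K={G} ∪ S={C} → {C,G} (+1)
site 5, node CGKNRS: CGNR={T} ∪ KS={C,G} → {C,G,T} (+1)
per-site changes: [3, 3, 3, 1, 2, 4]; total = 16

3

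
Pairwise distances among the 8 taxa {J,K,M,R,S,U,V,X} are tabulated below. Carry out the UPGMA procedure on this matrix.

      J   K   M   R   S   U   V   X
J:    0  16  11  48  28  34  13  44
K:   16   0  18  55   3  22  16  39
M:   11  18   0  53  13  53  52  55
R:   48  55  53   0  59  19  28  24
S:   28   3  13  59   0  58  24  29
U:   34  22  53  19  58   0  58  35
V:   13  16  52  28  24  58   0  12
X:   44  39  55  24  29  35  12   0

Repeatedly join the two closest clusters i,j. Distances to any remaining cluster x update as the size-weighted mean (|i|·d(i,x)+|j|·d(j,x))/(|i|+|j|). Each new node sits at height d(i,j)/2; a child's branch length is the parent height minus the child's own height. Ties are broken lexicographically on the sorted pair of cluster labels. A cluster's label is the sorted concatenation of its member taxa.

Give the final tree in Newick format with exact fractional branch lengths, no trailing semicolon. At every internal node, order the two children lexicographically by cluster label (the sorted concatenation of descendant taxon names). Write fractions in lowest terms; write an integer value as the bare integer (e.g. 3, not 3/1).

iteration 1: select K,S (d=3); attach at lengths (3/2, 3/2); label the merged cluster KS
  updated: d(J,KS)=22, d(KS,M)=31/2, d(KS,R)=57, d(KS,U)=40, d(KS,V)=20, d(KS,X)=34
iteration 2: select J,M (d=11); attach at lengths (11/2, 11/2); label the merged cluster JM
  updated: d(JM,KS)=75/4, d(JM,R)=101/2, d(JM,U)=87/2, d(JM,V)=65/2, d(JM,X)=99/2
iteration 3: select V,X (d=12); attach at lengths (6, 6); label the merged cluster VX
  updated: d(JM,VX)=41, d(KS,VX)=27, d(R,VX)=26, d(U,VX)=93/2
iteration 4: select JM,KS (d=75/4); attach at lengths (31/8, 63/8); label the merged cluster JKMS
  updated: d(JKMS,R)=215/4, d(JKMS,U)=167/4, d(JKMS,VX)=34
iteration 5: select R,U (d=19); attach at lengths (19/2, 19/2); label the merged cluster RU
  updated: d(JKMS,RU)=191/4, d(RU,VX)=145/4
iteration 6: select JKMS,VX (d=34); attach at lengths (61/8, 11); label the merged cluster JKMSVX
  updated: d(JKMSVX,RU)=527/12
iteration 7: select JKMSVX,RU (d=527/12); attach at lengths (119/24, 299/24); label the merged cluster JKMRSUVX
final tree: ((((J:11/2,M:11/2):31/8,(K:3/2,S:3/2):63/8):61/8,(V:6,X:6):11):119/24,(R:19/2,U:19/2):299/24)
total length: 2227/24

((((J:11/2,M:11/2):31/8,(K:3/2,S:3/2):63/8):61/8,(V:6,X:6):11):119/24,(R:19/2,U:19/2):299/24)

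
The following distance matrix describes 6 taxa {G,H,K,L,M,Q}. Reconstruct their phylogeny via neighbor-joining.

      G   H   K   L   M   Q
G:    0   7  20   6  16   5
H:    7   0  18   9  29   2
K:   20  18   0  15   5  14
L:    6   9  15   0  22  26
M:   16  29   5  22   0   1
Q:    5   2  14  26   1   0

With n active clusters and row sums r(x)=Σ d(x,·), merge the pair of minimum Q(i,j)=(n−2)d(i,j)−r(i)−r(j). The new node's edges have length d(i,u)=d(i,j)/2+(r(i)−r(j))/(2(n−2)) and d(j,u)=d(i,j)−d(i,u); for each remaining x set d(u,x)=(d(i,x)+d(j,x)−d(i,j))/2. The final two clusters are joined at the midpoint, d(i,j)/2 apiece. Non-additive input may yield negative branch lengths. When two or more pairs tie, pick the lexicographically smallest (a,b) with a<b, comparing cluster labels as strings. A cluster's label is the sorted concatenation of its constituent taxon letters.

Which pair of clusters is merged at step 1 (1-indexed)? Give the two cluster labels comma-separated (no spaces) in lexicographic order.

iteration 1: select K,M (d=5, Q=-125); attach at lengths (19/8, 21/8); label the merged cluster KM
  updated: d(G,KM)=31/2, d(H,KM)=21, d(KM,L)=16, d(KM,Q)=5
iteration 2: select KM,Q (d=5, Q=-161/2); attach at lengths (23/4, -3/4); label the merged cluster KMQ
  updated: d(G,KMQ)=31/4, d(H,KMQ)=9, d(KMQ,L)=37/2
iteration 3: select G,L (d=6, Q=-169/4); attach at lengths (-3/16, 99/16); label the merged cluster GL
  updated: d(GL,H)=5, d(GL,KMQ)=81/8
iteration 4: select GL,H (d=5, Q=-193/8); attach at lengths (49/16, 31/16); label the merged cluster GHL
  updated: d(GHL,KMQ)=113/16
iteration 5: select GHL,KMQ (d=113/16); attach at lengths (113/32, 113/32); label the merged cluster GHKLMQ
final tree: (((G:-3/16,L:99/16):49/16,H:31/16):113/32,((K:19/8,M:21/8):23/4,Q:-3/4):113/32)
total length: 449/16

K,M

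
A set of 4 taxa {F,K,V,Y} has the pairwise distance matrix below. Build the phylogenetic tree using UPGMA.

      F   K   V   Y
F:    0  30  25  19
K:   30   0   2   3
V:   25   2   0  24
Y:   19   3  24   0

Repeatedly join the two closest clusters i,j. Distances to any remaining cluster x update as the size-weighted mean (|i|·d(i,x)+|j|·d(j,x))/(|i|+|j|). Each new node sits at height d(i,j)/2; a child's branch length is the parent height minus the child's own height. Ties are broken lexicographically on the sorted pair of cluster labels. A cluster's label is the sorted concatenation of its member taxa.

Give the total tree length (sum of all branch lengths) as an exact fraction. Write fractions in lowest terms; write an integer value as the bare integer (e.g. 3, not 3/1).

389/12

iteration 1: select K,V (d=2); attach at lengths (1, 1); label the merged cluster KV
  updated: d(F,KV)=55/2, d(KV,Y)=27/2
iteration 2: select KV,Y (d=27/2); attach at lengths (23/4, 27/4); label the merged cluster KVY
  updated: d(F,KVY)=74/3
iteration 3: select F,KVY (d=74/3); attach at lengths (37/3, 67/12); label the merged cluster FKVY
final tree: (F:37/3,((K:1,V:1):23/4,Y:27/4):67/12)
total length: 389/12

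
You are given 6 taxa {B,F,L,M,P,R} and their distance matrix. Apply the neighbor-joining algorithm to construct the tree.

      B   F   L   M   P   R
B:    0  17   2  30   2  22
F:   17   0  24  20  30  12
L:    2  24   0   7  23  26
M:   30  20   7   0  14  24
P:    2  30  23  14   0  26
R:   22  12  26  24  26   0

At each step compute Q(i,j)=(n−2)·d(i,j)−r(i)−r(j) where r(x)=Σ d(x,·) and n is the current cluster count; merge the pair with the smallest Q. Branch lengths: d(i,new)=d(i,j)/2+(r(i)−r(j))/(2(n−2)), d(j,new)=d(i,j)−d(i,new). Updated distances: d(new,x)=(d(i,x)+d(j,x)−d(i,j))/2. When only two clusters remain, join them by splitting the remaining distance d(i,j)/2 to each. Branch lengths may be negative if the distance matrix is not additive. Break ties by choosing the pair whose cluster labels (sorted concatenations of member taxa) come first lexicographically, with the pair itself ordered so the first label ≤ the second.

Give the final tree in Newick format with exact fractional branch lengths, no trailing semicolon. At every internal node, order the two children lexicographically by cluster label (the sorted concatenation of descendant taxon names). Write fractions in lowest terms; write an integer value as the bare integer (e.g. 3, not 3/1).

step 1: merge (F,R) at d=12, Q=-165; branch lengths F→41/8, R→55/8; new cluster FR
  updated: d(B,FR)=27/2, d(FR,L)=19, d(FR,M)=16, d(FR,P)=22
step 2: merge (B,P) at d=2, Q=-205/2; branch lengths B→-5/4, P→13/4; new cluster BP
  updated: d(BP,FR)=67/4, d(BP,L)=23/2, d(BP,M)=21
step 3: merge (BP,FR) at d=67/4, Q=-135/2; branch lengths BP→31/4, FR→9; new cluster BFPR
  updated: d(BFPR,L)=55/8, d(BFPR,M)=81/8
step 4: merge (BFPR,L) at d=55/8, Q=-24; branch lengths BFPR→5, L→15/8; new cluster BFLPR
  updated: d(BFLPR,M)=41/8
step 5: merge (BFLPR,M) at d=41/8; branch lengths BFLPR→41/16, M→41/16; new cluster BFLMPR
final tree: ((((B:-5/4,P:13/4):31/4,(F:41/8,R:55/8):9):5,L:15/8):41/16,M:41/16)
total length: 171/4

((((B:-5/4,P:13/4):31/4,(F:41/8,R:55/8):9):5,L:15/8):41/16,M:41/16)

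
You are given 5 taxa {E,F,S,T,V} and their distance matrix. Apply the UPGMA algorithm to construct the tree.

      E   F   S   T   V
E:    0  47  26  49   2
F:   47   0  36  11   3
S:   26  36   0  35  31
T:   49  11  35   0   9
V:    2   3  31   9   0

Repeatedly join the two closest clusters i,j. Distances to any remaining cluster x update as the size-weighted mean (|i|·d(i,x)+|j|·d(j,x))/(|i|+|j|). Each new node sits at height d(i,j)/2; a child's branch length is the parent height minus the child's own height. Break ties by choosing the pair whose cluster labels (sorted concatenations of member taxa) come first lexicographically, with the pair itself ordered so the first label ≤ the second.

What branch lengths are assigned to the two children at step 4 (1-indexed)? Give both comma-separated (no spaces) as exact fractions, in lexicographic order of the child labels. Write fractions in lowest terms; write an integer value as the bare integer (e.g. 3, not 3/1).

iteration 1: select E,V (d=2); attach at lengths (1, 1); label the merged cluster EV
  updated: d(EV,F)=25, d(EV,S)=57/2, d(EV,T)=29
iteration 2: select F,T (d=11); attach at lengths (11/2, 11/2); label the merged cluster FT
  updated: d(EV,FT)=27, d(FT,S)=71/2
iteration 3: select EV,FT (d=27); attach at lengths (25/2, 8); label the merged cluster EFTV
  updated: d(EFTV,S)=32
iteration 4: select EFTV,S (d=32); attach at lengths (5/2, 16); label the merged cluster EFSTV
final tree: (((E:1,V:1):25/2,(F:11/2,T:11/2):8):5/2,S:16)
total length: 52

5/2,16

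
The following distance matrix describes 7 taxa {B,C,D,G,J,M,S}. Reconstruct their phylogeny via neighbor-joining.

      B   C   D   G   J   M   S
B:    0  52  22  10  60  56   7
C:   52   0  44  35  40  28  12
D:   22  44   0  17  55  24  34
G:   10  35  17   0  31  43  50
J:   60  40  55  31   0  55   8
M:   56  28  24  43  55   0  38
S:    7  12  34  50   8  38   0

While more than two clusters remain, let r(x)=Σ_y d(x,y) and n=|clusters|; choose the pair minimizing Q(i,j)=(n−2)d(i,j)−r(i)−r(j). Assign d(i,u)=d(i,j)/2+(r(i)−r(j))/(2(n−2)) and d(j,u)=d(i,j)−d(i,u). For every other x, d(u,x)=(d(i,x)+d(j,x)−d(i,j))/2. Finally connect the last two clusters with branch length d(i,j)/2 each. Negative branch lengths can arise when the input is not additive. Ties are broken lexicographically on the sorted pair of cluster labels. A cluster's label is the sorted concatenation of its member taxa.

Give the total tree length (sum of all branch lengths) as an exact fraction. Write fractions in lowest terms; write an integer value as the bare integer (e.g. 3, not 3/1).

1. join J+S (d=8, Q=-358) ⇒ JS; edges |J|=14, |S|=-6
  updated: d(B,JS)=59/2, d(C,JS)=22, d(D,JS)=81/2, d(G,JS)=73/2, d(JS,M)=85/2
2. join B+G (d=10, Q=-271) ⇒ BG; edges |B|=17/2, |G|=3/2
  updated: d(BG,C)=77/2, d(BG,D)=29/2, d(BG,JS)=28, d(BG,M)=89/2
3. join BG+D (d=29/2, Q=-205) ⇒ BDG; edges |BG|=23/3, |D|=41/6
  updated: d(BDG,C)=34, d(BDG,JS)=27, d(BDG,M)=27
4. join BDG+M (d=27, Q=-263/2) ⇒ BDGM; edges |BDG|=89/8, |M|=127/8
  updated: d(BDGM,C)=35/2, d(BDGM,JS)=85/4
5. join BDGM+C (d=35/2, Q=-243/4) ⇒ BCDGM; edges |BDGM|=67/8, |C|=73/8
  updated: d(BCDGM,JS)=103/8
6. join BCDGM+JS (d=103/8) ⇒ BCDGJMS; edges |BCDGM|=103/16, |JS|=103/16
final tree: (((((B:17/2,G:3/2):23/3,D:41/6):89/8,M:127/8):67/8,C:73/8):103/16,(J:14,S:-6):103/16)
total length: 719/8

719/8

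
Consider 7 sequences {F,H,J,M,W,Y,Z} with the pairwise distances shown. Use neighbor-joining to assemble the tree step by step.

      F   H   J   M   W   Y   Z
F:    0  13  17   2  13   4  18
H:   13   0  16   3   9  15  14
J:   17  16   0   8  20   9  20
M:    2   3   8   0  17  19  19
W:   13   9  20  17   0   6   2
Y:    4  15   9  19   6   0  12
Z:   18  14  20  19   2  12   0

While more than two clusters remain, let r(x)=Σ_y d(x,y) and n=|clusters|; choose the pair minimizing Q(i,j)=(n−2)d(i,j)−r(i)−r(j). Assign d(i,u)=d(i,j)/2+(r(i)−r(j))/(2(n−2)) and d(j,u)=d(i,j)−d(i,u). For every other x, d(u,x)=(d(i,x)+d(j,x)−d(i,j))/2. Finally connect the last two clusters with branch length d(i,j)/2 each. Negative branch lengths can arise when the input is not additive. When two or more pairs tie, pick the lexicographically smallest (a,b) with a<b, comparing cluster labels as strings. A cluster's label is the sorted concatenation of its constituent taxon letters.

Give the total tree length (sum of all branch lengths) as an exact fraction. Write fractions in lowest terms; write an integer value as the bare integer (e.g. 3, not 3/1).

step 1: merge (W,Z) at d=2, Q=-142; branch lengths W→-4/5, Z→14/5; new cluster WZ
  updated: d(F,WZ)=29/2, d(H,WZ)=21/2, d(J,WZ)=19, d(M,WZ)=17, d(WZ,Y)=8
step 2: merge (H,M) at d=3, Q=-189/2; branch lengths H→41/16, M→7/16; new cluster HM
  updated: d(F,HM)=6, d(HM,J)=21/2, d(HM,WZ)=49/4, d(HM,Y)=31/2
step 3: merge (HM,J) at d=21/2, Q=-273/4; branch lengths HM→27/8, J→57/8; new cluster HJM
  updated: d(F,HJM)=25/4, d(HJM,WZ)=83/8, d(HJM,Y)=7
step 4: merge (F,HJM) at d=25/4, Q=-287/8; branch lengths F→109/32, HJM→91/32; new cluster FHJM
  updated: d(FHJM,WZ)=149/16, d(FHJM,Y)=19/8
step 5: merge (FHJM,WZ) at d=149/16, Q=-315/16; branch lengths FHJM→59/32, WZ→239/32; new cluster FHJMWZ
  updated: d(FHJMWZ,Y)=17/32
step 6: merge (FHJMWZ,Y) at d=17/32; branch lengths FHJMWZ→17/64, Y→17/64; new cluster FHJMWYZ
final tree: (((F:109/32,((H:41/16,M:7/16):27/8,J:57/8):91/32):59/32,(W:-4/5,Z:14/5):239/32):17/64,Y:17/64)
total length: 1011/32

1011/32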